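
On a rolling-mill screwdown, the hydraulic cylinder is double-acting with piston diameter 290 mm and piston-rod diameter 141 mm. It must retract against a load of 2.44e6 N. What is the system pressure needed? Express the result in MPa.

Rod-side annular area A_ann = π/4 × (290² − 141²) = 50440 mm^2
Retraction: pressure acts on the annular area.
P = F / A = 2.44e6 N / A

P ≈ 48.4 MPa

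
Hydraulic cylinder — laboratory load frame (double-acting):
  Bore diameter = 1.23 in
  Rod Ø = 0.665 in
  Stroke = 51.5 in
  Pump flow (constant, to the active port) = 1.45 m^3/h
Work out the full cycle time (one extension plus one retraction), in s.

t ≈ 4.25 s

Cap-side area A_cap = π/4 × (1.23 in)² = 1.188 in^2
Rod-side annular area A_ann = π/4 × (1.23² − 0.665²) = 0.8409 in^2
t_ext = A_cap·L/Q = 2.490 s
t_ret = A_ann·L/Q = 1.762 s
t_cycle = t_ext + t_ret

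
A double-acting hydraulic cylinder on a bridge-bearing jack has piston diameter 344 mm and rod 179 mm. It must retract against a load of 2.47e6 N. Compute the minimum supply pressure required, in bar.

Rod-side annular area A_ann = π/4 × (344² − 179²) = 67780 mm^2
Retraction: pressure acts on the annular area.
P = F / A = 2.47e6 N / A

P ≈ 364 bar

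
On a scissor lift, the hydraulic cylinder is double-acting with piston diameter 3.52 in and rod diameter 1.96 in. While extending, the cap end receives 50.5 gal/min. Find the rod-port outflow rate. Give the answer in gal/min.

Cap-side area A_cap = π/4 × (3.52 in)² = 9.731 in^2
Rod-side annular area A_ann = π/4 × (3.52² − 1.96²) = 6.714 in^2
Piston speed v = Q_in/A_cap; rod-end outflow Q_out = v × A_ann = Q_in × A_ann/A_cap.

Q_out ≈ 34.8 gal/min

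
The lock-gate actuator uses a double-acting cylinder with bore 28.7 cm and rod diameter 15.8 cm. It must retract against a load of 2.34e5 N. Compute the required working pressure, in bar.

P ≈ 51.9 bar

Rod-side annular area A_ann = π/4 × (28.7² − 15.8²) = 450.9 cm^2
Retraction: pressure acts on the annular area.
P = F / A = 2.34e5 N / A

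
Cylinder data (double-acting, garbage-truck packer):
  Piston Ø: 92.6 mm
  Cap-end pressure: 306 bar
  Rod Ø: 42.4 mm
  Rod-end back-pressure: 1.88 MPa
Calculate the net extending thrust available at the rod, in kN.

Cap-side area A_cap = π/4 × (92.6 mm)² = 6735 mm^2
Rod-side annular area A_ann = π/4 × (92.6² − 42.4²) = 5323 mm^2
Net thrust = P_cap·A_cap − P_rod·A_ann = 206.1 kN − 10.01 kN

F ≈ 196 kN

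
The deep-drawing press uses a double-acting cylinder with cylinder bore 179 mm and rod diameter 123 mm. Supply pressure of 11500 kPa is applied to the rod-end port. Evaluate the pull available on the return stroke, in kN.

F ≈ 153 kN

Rod-side annular area A_ann = π/4 × (179² − 123²) = 13280 mm^2
On retraction the pressure acts on the annular area (bore minus rod).
F = P × A_ann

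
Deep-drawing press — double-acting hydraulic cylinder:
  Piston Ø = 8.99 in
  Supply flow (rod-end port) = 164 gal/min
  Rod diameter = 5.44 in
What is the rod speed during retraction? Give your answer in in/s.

Rod-side annular area A_ann = π/4 × (8.99² − 5.44²) = 40.23 in^2
Flow into the rod-end port fills the annular volume.
v = Q / A

v ≈ 15.7 in/s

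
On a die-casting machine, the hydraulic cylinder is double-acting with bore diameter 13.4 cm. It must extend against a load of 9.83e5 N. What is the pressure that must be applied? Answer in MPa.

Cap-side area A_cap = π/4 × (13.4 cm)² = 141.0 cm^2
P = F / A = 9.83e5 N / A

P ≈ 69.7 MPa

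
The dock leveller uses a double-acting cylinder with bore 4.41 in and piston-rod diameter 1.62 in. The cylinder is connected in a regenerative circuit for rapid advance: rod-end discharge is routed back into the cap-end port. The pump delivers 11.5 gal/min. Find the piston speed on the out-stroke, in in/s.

In regeneration the rod-end outflow joins the pump flow into the cap end, so the net volume the pump must supply per unit advance equals the rod cross-section area.
Rod cross-section A_rod = π/4 × (1.62 in)² = 2.061 in^2
v = Q_pump / A_rod

v ≈ 21.5 in/s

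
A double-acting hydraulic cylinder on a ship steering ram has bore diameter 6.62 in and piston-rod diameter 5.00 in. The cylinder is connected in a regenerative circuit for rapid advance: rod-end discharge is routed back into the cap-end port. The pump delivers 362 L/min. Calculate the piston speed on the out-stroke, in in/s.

v ≈ 18.8 in/s

In regeneration the rod-end outflow joins the pump flow into the cap end, so the net volume the pump must supply per unit advance equals the rod cross-section area.
Rod cross-section A_rod = π/4 × (5.00 in)² = 19.63 in^2
v = Q_pump / A_rod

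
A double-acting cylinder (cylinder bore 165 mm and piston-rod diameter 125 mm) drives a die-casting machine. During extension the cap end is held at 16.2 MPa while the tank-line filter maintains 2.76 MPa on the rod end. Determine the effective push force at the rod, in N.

Cap-side area A_cap = π/4 × (165 mm)² = 21380 mm^2
Rod-side annular area A_ann = π/4 × (165² − 125²) = 9111 mm^2
Net thrust = P_cap·A_cap − P_rod·A_ann = 3.464e5 N − 25150 N

F ≈ 3.21e5 N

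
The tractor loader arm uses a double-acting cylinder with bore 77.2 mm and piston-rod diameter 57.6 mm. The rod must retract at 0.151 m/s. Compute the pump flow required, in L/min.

Q ≈ 18.8 L/min

Rod-side annular area A_ann = π/4 × (77.2² − 57.6²) = 2075 mm^2
Q = A × v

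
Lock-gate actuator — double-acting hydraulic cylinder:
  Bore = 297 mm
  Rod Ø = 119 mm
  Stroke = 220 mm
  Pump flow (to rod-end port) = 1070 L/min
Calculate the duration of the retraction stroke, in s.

t ≈ 0.717 s

Rod-side annular area A_ann = π/4 × (297² − 119²) = 58160 mm^2
Swept volume V = A × L; t = V / Q = A·L / Q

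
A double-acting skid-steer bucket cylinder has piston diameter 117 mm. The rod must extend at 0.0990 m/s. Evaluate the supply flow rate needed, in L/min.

Cap-side area A_cap = π/4 × (117 mm)² = 10750 mm^2
Q = A × v

Q ≈ 63.9 L/min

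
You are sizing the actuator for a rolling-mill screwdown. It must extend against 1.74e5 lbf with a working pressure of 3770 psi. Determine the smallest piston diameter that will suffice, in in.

D ≈ 7.67 in

Extension force acts on the full piston face: F = P × (π/4)D².
D = √(4F / (πP)) = √(4 × 1.74e5 lbf / (π × 3770 psi))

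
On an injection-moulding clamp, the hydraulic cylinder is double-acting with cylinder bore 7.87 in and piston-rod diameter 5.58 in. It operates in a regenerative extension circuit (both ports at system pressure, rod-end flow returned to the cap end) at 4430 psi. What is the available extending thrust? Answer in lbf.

F ≈ 1.08e5 lbf

With equal pressure on both faces, forces on the annular region cancel; the net push is pressure × rod cross-section.
Rod cross-section A_rod = π/4 × (5.58 in)² = 24.45 in^2
F = P × A_rod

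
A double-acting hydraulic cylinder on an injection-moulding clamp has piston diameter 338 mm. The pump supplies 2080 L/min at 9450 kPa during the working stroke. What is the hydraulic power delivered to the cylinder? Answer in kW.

W ≈ 328 kW

Hydraulic power = P × Q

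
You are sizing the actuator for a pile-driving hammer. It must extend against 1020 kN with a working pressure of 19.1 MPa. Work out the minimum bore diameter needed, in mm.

D ≈ 261 mm

Extension force acts on the full piston face: F = P × (π/4)D².
D = √(4F / (πP)) = √(4 × 1020 kN / (π × 19.1 MPa))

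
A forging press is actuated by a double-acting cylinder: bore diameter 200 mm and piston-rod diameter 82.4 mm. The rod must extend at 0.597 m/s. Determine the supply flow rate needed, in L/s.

Cap-side area A_cap = π/4 × (200 mm)² = 31420 mm^2
Q = A × v

Q ≈ 18.8 L/s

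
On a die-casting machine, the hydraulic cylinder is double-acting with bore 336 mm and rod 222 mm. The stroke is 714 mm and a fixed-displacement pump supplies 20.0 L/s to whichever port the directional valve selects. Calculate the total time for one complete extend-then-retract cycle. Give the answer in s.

Cap-side area A_cap = π/4 × (336 mm)² = 88670 mm^2
Rod-side annular area A_ann = π/4 × (336² − 222²) = 49960 mm^2
t_ext = A_cap·L/Q = 3.165 s
t_ret = A_ann·L/Q = 1.784 s
t_cycle = t_ext + t_ret

t ≈ 4.95 s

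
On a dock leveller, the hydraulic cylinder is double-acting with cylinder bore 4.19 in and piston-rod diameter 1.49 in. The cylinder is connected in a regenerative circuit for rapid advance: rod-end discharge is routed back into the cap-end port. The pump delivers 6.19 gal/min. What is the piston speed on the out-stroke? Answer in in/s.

v ≈ 13.7 in/s

In regeneration the rod-end outflow joins the pump flow into the cap end, so the net volume the pump must supply per unit advance equals the rod cross-section area.
Rod cross-section A_rod = π/4 × (1.49 in)² = 1.744 in^2
v = Q_pump / A_rod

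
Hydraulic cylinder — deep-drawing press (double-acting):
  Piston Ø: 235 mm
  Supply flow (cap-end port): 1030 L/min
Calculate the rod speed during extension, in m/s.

v ≈ 0.396 m/s

Cap-side area A_cap = π/4 × (235 mm)² = 43370 mm^2
v = Q / A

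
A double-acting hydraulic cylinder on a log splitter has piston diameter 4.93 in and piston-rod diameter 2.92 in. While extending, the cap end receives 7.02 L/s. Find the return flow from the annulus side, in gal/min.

Cap-side area A_cap = π/4 × (4.93 in)² = 19.09 in^2
Rod-side annular area A_ann = π/4 × (4.93² − 2.92²) = 12.39 in^2
Piston speed v = Q_in/A_cap; rod-end outflow Q_out = v × A_ann = Q_in × A_ann/A_cap.

Q_out ≈ 72.2 gal/min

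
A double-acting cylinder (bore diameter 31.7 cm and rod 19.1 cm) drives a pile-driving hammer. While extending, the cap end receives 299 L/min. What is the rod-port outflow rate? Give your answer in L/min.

Q_out ≈ 190 L/min

Cap-side area A_cap = π/4 × (31.7 cm)² = 789.2 cm^2
Rod-side annular area A_ann = π/4 × (31.7² − 19.1²) = 502.7 cm^2
Piston speed v = Q_in/A_cap; rod-end outflow Q_out = v × A_ann = Q_in × A_ann/A_cap.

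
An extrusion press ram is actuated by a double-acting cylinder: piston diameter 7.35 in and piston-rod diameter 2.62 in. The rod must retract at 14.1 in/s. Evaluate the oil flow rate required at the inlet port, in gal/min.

Q ≈ 136 gal/min

Rod-side annular area A_ann = π/4 × (7.35² − 2.62²) = 37.04 in^2
Q = A × v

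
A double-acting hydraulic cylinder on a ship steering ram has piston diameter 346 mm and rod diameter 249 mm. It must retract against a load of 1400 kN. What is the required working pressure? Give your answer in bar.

P ≈ 309 bar

Rod-side annular area A_ann = π/4 × (346² − 249²) = 45330 mm^2
Retraction: pressure acts on the annular area.
P = F / A = 1400 kN / A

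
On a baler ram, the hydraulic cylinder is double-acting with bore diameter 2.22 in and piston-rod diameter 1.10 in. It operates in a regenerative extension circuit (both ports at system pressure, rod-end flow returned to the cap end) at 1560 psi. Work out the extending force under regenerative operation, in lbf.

With equal pressure on both faces, forces on the annular region cancel; the net push is pressure × rod cross-section.
Rod cross-section A_rod = π/4 × (1.10 in)² = 0.9503 in^2
F = P × A_rod

F ≈ 1480 lbf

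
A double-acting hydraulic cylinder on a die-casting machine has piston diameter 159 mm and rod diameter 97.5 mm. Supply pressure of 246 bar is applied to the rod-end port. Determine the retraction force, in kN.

F ≈ 305 kN

Rod-side annular area A_ann = π/4 × (159² − 97.5²) = 12390 mm^2
On retraction the pressure acts on the annular area (bore minus rod).
F = P × A_ann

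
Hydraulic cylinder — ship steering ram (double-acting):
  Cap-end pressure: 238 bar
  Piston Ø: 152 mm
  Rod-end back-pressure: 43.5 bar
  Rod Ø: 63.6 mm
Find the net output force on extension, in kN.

F ≈ 367 kN

Cap-side area A_cap = π/4 × (152 mm)² = 18150 mm^2
Rod-side annular area A_ann = π/4 × (152² − 63.6²) = 14970 mm^2
Net thrust = P_cap·A_cap − P_rod·A_ann = 431.9 kN − 65.11 kN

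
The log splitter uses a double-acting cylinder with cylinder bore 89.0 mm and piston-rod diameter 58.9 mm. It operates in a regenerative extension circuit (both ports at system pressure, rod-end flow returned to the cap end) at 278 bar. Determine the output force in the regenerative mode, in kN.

With equal pressure on both faces, forces on the annular region cancel; the net push is pressure × rod cross-section.
Rod cross-section A_rod = π/4 × (58.9 mm)² = 2725 mm^2
F = P × A_rod

F ≈ 75.7 kN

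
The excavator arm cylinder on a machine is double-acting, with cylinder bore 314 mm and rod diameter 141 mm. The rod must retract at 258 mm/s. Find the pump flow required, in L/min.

Q ≈ 957 L/min

Rod-side annular area A_ann = π/4 × (314² − 141²) = 61820 mm^2
Q = A × v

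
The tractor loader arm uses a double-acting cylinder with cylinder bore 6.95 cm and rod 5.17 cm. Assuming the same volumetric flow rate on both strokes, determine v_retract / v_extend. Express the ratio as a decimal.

Cap-side area A_cap = π/4 × (6.95 cm)² = 37.94 cm^2
Rod-side annular area A_ann = π/4 × (6.95² − 5.17²) = 16.94 cm^2
For equal Q, v ∝ 1/A, so v_ret/v_ext = A_cap/A_ann.

v_ret/v_ext ≈ 2.24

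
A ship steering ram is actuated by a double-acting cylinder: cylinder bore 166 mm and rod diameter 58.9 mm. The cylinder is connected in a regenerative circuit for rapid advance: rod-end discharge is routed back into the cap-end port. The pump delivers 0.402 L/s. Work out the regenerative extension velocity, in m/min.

In regeneration the rod-end outflow joins the pump flow into the cap end, so the net volume the pump must supply per unit advance equals the rod cross-section area.
Rod cross-section A_rod = π/4 × (58.9 mm)² = 2725 mm^2
v = Q_pump / A_rod

v ≈ 8.85 m/min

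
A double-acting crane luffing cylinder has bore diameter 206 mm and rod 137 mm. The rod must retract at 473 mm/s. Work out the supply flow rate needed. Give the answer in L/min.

Rod-side annular area A_ann = π/4 × (206² − 137²) = 18590 mm^2
Q = A × v

Q ≈ 528 L/min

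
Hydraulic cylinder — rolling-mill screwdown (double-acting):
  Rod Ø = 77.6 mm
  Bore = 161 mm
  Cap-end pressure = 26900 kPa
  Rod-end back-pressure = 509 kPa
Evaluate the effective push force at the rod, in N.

F ≈ 5.40e5 N

Cap-side area A_cap = π/4 × (161 mm)² = 20360 mm^2
Rod-side annular area A_ann = π/4 × (161² − 77.6²) = 15630 mm^2
Net thrust = P_cap·A_cap − P_rod·A_ann = 5.476e5 N − 7955 N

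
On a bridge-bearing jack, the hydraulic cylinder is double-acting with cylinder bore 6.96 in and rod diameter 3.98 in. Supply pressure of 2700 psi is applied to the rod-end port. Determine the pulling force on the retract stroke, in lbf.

Rod-side annular area A_ann = π/4 × (6.96² − 3.98²) = 25.60 in^2
On retraction the pressure acts on the annular area (bore minus rod).
F = P × A_ann

F ≈ 69100 lbf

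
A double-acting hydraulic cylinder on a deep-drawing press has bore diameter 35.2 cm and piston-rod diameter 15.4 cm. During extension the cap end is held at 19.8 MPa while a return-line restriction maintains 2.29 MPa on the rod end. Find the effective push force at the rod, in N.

Cap-side area A_cap = π/4 × (35.2 cm)² = 973.1 cm^2
Rod-side annular area A_ann = π/4 × (35.2² − 15.4²) = 786.9 cm^2
Net thrust = P_cap·A_cap − P_rod·A_ann = 1.927e6 N − 1.802e5 N

F ≈ 1.75e6 N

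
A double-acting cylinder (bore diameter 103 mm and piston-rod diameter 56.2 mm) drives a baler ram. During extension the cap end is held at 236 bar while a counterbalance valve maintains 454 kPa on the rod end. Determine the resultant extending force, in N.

F ≈ 1.94e5 N

Cap-side area A_cap = π/4 × (103 mm)² = 8332 mm^2
Rod-side annular area A_ann = π/4 × (103² − 56.2²) = 5852 mm^2
Net thrust = P_cap·A_cap − P_rod·A_ann = 1.966e5 N − 2657 N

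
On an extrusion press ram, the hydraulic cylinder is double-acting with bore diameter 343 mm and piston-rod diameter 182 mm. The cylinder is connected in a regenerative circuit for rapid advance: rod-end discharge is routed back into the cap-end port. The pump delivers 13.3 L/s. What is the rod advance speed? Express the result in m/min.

v ≈ 30.7 m/min

In regeneration the rod-end outflow joins the pump flow into the cap end, so the net volume the pump must supply per unit advance equals the rod cross-section area.
Rod cross-section A_rod = π/4 × (182 mm)² = 26020 mm^2
v = Q_pump / A_rod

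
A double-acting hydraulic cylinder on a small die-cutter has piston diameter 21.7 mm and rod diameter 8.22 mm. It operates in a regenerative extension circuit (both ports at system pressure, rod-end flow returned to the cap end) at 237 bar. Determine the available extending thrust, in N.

With equal pressure on both faces, forces on the annular region cancel; the net push is pressure × rod cross-section.
Rod cross-section A_rod = π/4 × (8.22 mm)² = 53.07 mm^2
F = P × A_rod

F ≈ 1260 N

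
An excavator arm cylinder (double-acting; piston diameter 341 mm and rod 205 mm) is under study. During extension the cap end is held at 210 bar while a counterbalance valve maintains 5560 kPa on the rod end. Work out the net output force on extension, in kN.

Cap-side area A_cap = π/4 × (341 mm)² = 91330 mm^2
Rod-side annular area A_ann = π/4 × (341² − 205²) = 58320 mm^2
Net thrust = P_cap·A_cap − P_rod·A_ann = 1918 kN − 324.3 kN

F ≈ 1590 kN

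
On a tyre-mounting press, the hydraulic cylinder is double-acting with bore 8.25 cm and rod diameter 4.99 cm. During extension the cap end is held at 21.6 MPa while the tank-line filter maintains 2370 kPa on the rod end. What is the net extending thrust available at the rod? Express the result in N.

F ≈ 1.07e5 N

Cap-side area A_cap = π/4 × (8.25 cm)² = 53.46 cm^2
Rod-side annular area A_ann = π/4 × (8.25² − 4.99²) = 33.90 cm^2
Net thrust = P_cap·A_cap − P_rod·A_ann = 1.155e5 N − 8034 N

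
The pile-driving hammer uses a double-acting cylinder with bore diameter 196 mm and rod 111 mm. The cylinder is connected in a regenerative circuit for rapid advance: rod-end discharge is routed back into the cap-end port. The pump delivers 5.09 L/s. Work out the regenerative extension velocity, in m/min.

In regeneration the rod-end outflow joins the pump flow into the cap end, so the net volume the pump must supply per unit advance equals the rod cross-section area.
Rod cross-section A_rod = π/4 × (111 mm)² = 9677 mm^2
v = Q_pump / A_rod

v ≈ 31.6 m/min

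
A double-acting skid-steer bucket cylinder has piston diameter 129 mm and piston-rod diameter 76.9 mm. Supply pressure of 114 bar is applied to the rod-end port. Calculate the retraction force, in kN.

F ≈ 96.0 kN

Rod-side annular area A_ann = π/4 × (129² − 76.9²) = 8425 mm^2
On retraction the pressure acts on the annular area (bore minus rod).
F = P × A_ann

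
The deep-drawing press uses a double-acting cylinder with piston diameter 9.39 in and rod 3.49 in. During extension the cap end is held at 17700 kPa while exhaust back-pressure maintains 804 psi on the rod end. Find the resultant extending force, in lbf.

Cap-side area A_cap = π/4 × (9.39 in)² = 69.25 in^2
Rod-side annular area A_ann = π/4 × (9.39² − 3.49²) = 59.68 in^2
Net thrust = P_cap·A_cap − P_rod·A_ann = 1.778e5 lbf − 47990 lbf

F ≈ 1.30e5 lbf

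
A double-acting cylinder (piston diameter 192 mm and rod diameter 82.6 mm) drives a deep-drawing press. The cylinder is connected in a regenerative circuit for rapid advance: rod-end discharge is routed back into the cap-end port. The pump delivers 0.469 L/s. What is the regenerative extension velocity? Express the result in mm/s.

In regeneration the rod-end outflow joins the pump flow into the cap end, so the net volume the pump must supply per unit advance equals the rod cross-section area.
Rod cross-section A_rod = π/4 × (82.6 mm)² = 5359 mm^2
v = Q_pump / A_rod

v ≈ 87.5 mm/s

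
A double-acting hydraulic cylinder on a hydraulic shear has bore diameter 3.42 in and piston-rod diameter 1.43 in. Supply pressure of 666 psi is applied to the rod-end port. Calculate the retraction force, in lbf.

Rod-side annular area A_ann = π/4 × (3.42² − 1.43²) = 7.580 in^2
On retraction the pressure acts on the annular area (bore minus rod).
F = P × A_ann

F ≈ 5050 lbf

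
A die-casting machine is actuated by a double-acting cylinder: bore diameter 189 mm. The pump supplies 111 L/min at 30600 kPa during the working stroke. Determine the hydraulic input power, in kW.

W ≈ 56.6 kW

Hydraulic power = P × Q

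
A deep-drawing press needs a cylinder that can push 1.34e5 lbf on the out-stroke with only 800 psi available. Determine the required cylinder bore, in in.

Extension force acts on the full piston face: F = P × (π/4)D².
D = √(4F / (πP)) = √(4 × 1.34e5 lbf / (π × 800 psi))

D ≈ 14.6 in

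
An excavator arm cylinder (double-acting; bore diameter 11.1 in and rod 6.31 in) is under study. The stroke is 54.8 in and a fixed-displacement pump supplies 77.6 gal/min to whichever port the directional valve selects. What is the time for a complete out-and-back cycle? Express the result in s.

Cap-side area A_cap = π/4 × (11.1 in)² = 96.77 in^2
Rod-side annular area A_ann = π/4 × (11.1² − 6.31²) = 65.50 in^2
t_ext = A_cap·L/Q = 17.75 s
t_ret = A_ann·L/Q = 12.01 s
t_cycle = t_ext + t_ret

t ≈ 29.8 s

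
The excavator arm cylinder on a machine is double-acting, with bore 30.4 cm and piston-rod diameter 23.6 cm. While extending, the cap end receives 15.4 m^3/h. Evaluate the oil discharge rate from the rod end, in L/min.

Cap-side area A_cap = π/4 × (30.4 cm)² = 725.8 cm^2
Rod-side annular area A_ann = π/4 × (30.4² − 23.6²) = 288.4 cm^2
Piston speed v = Q_in/A_cap; rod-end outflow Q_out = v × A_ann = Q_in × A_ann/A_cap.

Q_out ≈ 102 L/min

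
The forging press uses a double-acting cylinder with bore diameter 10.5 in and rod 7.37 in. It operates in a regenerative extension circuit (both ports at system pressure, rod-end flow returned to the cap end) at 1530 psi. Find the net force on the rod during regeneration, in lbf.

With equal pressure on both faces, forces on the annular region cancel; the net push is pressure × rod cross-section.
Rod cross-section A_rod = π/4 × (7.37 in)² = 42.66 in^2
F = P × A_rod

F ≈ 65300 lbf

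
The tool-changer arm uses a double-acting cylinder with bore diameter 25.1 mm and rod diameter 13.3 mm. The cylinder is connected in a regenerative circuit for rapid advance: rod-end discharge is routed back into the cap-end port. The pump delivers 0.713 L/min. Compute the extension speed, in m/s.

v ≈ 0.0855 m/s

In regeneration the rod-end outflow joins the pump flow into the cap end, so the net volume the pump must supply per unit advance equals the rod cross-section area.
Rod cross-section A_rod = π/4 × (13.3 mm)² = 138.9 mm^2
v = Q_pump / A_rod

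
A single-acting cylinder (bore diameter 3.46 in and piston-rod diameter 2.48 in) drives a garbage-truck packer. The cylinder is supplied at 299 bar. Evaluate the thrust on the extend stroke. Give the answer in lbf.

Cap-side area A_cap = π/4 × (3.46 in)² = 9.402 in^2
F = P × A_cap = 299 bar × A_cap

F ≈ 40800 lbf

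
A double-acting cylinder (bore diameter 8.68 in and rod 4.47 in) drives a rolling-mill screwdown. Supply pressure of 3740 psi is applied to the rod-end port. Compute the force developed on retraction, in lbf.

F ≈ 1.63e5 lbf

Rod-side annular area A_ann = π/4 × (8.68² − 4.47²) = 43.48 in^2
On retraction the pressure acts on the annular area (bore minus rod).
F = P × A_ann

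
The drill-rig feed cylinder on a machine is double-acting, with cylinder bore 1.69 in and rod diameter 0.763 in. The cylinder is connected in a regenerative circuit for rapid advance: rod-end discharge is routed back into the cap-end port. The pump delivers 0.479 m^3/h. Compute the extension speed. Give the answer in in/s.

v ≈ 17.8 in/s

In regeneration the rod-end outflow joins the pump flow into the cap end, so the net volume the pump must supply per unit advance equals the rod cross-section area.
Rod cross-section A_rod = π/4 × (0.763 in)² = 0.4572 in^2
v = Q_pump / A_rod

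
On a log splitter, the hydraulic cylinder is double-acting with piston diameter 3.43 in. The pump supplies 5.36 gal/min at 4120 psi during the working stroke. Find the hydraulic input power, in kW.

W ≈ 9.61 kW

Hydraulic power = P × Q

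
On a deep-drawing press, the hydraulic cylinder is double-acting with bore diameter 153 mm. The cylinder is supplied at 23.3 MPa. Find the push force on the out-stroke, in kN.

F ≈ 428 kN

Cap-side area A_cap = π/4 × (153 mm)² = 18390 mm^2
F = P × A_cap = 23.3 MPa × A_cap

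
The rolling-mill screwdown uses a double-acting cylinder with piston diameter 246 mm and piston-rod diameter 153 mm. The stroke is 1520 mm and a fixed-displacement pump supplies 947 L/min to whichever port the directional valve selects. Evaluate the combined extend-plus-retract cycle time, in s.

Cap-side area A_cap = π/4 × (246 mm)² = 47530 mm^2
Rod-side annular area A_ann = π/4 × (246² − 153²) = 29140 mm^2
t_ext = A_cap·L/Q = 4.577 s
t_ret = A_ann·L/Q = 2.807 s
t_cycle = t_ext + t_ret

t ≈ 7.38 s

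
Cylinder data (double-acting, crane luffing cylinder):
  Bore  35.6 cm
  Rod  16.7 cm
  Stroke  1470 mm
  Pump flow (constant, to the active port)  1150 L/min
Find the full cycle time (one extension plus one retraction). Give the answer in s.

t ≈ 13.6 s

Cap-side area A_cap = π/4 × (35.6 cm)² = 995.4 cm^2
Rod-side annular area A_ann = π/4 × (35.6² − 16.7²) = 776.3 cm^2
t_ext = A_cap·L/Q = 7.634 s
t_ret = A_ann·L/Q = 5.954 s
t_cycle = t_ext + t_ret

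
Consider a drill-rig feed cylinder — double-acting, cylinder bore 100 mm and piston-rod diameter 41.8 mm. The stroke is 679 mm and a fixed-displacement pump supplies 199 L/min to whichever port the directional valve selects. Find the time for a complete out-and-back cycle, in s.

Cap-side area A_cap = π/4 × (100 mm)² = 7854 mm^2
Rod-side annular area A_ann = π/4 × (100² − 41.8²) = 6482 mm^2
t_ext = A_cap·L/Q = 1.608 s
t_ret = A_ann·L/Q = 1.327 s
t_cycle = t_ext + t_ret

t ≈ 2.93 s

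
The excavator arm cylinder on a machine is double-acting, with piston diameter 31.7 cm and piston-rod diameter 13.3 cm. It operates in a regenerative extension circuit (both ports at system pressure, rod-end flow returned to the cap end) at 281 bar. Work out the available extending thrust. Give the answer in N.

With equal pressure on both faces, forces on the annular region cancel; the net push is pressure × rod cross-section.
Rod cross-section A_rod = π/4 × (13.3 cm)² = 138.9 cm^2
F = P × A_rod

F ≈ 3.90e5 N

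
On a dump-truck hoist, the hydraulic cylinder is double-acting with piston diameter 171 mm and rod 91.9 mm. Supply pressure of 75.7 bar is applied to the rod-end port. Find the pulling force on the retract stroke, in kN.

F ≈ 124 kN

Rod-side annular area A_ann = π/4 × (171² − 91.9²) = 16330 mm^2
On retraction the pressure acts on the annular area (bore minus rod).
F = P × A_ann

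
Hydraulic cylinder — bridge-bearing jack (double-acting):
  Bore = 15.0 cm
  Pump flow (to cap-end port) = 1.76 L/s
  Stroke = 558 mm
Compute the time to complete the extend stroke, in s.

Cap-side area A_cap = π/4 × (15.0 cm)² = 176.7 cm^2
Swept volume V = A × L; t = V / Q = A·L / Q

t ≈ 5.60 s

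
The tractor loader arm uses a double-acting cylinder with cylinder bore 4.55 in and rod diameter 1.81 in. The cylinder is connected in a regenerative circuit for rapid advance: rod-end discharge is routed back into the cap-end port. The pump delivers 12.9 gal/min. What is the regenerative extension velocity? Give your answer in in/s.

In regeneration the rod-end outflow joins the pump flow into the cap end, so the net volume the pump must supply per unit advance equals the rod cross-section area.
Rod cross-section A_rod = π/4 × (1.81 in)² = 2.573 in^2
v = Q_pump / A_rod

v ≈ 19.3 in/s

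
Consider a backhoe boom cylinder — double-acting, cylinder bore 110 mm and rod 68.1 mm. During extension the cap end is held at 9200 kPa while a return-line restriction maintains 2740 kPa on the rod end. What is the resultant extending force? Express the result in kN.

F ≈ 71.4 kN

Cap-side area A_cap = π/4 × (110 mm)² = 9503 mm^2
Rod-side annular area A_ann = π/4 × (110² − 68.1²) = 5861 mm^2
Net thrust = P_cap·A_cap − P_rod·A_ann = 87.43 kN − 16.06 kN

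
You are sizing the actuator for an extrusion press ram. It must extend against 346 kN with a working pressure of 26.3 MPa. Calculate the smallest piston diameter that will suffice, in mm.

D ≈ 129 mm

Extension force acts on the full piston face: F = P × (π/4)D².
D = √(4F / (πP)) = √(4 × 346 kN / (π × 26.3 MPa))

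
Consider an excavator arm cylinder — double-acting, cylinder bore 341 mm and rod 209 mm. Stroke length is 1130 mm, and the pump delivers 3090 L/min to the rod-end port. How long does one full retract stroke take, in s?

t ≈ 1.25 s

Rod-side annular area A_ann = π/4 × (341² − 209²) = 57020 mm^2
Swept volume V = A × L; t = V / Q = A·L / Q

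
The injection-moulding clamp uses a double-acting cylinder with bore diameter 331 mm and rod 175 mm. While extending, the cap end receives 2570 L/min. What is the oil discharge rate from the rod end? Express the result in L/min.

Q_out ≈ 1850 L/min

Cap-side area A_cap = π/4 × (331 mm)² = 86050 mm^2
Rod-side annular area A_ann = π/4 × (331² − 175²) = 62000 mm^2
Piston speed v = Q_in/A_cap; rod-end outflow Q_out = v × A_ann = Q_in × A_ann/A_cap.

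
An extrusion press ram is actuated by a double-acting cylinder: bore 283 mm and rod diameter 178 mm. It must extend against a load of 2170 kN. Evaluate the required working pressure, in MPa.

Cap-side area A_cap = π/4 × (283 mm)² = 62900 mm^2
P = F / A = 2170 kN / A

P ≈ 34.5 MPa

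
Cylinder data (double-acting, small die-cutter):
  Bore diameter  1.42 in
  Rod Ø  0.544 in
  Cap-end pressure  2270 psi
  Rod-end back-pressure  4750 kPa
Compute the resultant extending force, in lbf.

Cap-side area A_cap = π/4 × (1.42 in)² = 1.584 in^2
Rod-side annular area A_ann = π/4 × (1.42² − 0.544²) = 1.351 in^2
Net thrust = P_cap·A_cap − P_rod·A_ann = 3595 lbf − 930.9 lbf

F ≈ 2660 lbf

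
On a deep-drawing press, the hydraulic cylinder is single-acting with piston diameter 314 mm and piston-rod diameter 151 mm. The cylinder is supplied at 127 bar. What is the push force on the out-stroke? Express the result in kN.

Cap-side area A_cap = π/4 × (314 mm)² = 77440 mm^2
F = P × A_cap = 127 bar × A_cap

F ≈ 983 kN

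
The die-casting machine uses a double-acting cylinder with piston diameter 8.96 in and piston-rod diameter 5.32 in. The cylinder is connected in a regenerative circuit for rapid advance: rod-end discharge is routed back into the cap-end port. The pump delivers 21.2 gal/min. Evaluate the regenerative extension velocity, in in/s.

v ≈ 3.67 in/s

In regeneration the rod-end outflow joins the pump flow into the cap end, so the net volume the pump must supply per unit advance equals the rod cross-section area.
Rod cross-section A_rod = π/4 × (5.32 in)² = 22.23 in^2
v = Q_pump / A_rod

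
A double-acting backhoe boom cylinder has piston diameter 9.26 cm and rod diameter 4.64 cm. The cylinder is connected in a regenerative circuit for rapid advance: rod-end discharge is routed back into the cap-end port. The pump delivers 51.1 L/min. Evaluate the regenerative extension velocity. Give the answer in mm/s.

v ≈ 504 mm/s

In regeneration the rod-end outflow joins the pump flow into the cap end, so the net volume the pump must supply per unit advance equals the rod cross-section area.
Rod cross-section A_rod = π/4 × (4.64 cm)² = 16.91 cm^2
v = Q_pump / A_rod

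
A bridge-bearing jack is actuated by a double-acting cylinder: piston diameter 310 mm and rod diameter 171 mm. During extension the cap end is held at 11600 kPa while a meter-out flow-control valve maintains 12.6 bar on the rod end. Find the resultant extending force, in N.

F ≈ 8.09e5 N

Cap-side area A_cap = π/4 × (310 mm)² = 75480 mm^2
Rod-side annular area A_ann = π/4 × (310² − 171²) = 52510 mm^2
Net thrust = P_cap·A_cap − P_rod·A_ann = 8.755e5 N − 66160 N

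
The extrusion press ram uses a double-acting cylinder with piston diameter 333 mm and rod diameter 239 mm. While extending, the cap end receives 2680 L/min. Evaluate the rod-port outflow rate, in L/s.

Q_out ≈ 21.7 L/s

Cap-side area A_cap = π/4 × (333 mm)² = 87090 mm^2
Rod-side annular area A_ann = π/4 × (333² − 239²) = 42230 mm^2
Piston speed v = Q_in/A_cap; rod-end outflow Q_out = v × A_ann = Q_in × A_ann/A_cap.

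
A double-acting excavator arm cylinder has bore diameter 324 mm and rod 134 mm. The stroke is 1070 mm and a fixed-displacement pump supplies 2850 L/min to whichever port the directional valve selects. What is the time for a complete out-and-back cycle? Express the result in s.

Cap-side area A_cap = π/4 × (324 mm)² = 82450 mm^2
Rod-side annular area A_ann = π/4 × (324² − 134²) = 68350 mm^2
t_ext = A_cap·L/Q = 1.857 s
t_ret = A_ann·L/Q = 1.540 s
t_cycle = t_ext + t_ret

t ≈ 3.40 s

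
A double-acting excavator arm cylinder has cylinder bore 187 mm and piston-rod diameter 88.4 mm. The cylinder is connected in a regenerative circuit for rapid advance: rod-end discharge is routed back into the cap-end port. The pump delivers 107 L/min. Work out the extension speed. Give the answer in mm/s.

In regeneration the rod-end outflow joins the pump flow into the cap end, so the net volume the pump must supply per unit advance equals the rod cross-section area.
Rod cross-section A_rod = π/4 × (88.4 mm)² = 6138 mm^2
v = Q_pump / A_rod

v ≈ 291 mm/s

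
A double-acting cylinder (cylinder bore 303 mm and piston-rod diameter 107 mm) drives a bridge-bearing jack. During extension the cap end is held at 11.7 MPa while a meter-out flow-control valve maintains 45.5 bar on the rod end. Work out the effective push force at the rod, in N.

Cap-side area A_cap = π/4 × (303 mm)² = 72110 mm^2
Rod-side annular area A_ann = π/4 × (303² − 107²) = 63110 mm^2
Net thrust = P_cap·A_cap − P_rod·A_ann = 8.436e5 N − 2.872e5 N

F ≈ 5.56e5 N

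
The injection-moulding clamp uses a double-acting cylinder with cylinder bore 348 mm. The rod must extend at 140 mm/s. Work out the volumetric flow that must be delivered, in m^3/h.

Cap-side area A_cap = π/4 × (348 mm)² = 95110 mm^2
Q = A × v

Q ≈ 47.9 m^3/h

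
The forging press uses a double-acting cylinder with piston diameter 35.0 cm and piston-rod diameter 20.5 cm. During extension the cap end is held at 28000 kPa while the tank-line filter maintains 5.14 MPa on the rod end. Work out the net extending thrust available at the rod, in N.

F ≈ 2.37e6 N

Cap-side area A_cap = π/4 × (35.0 cm)² = 962.1 cm^2
Rod-side annular area A_ann = π/4 × (35.0² − 20.5²) = 632.0 cm^2
Net thrust = P_cap·A_cap − P_rod·A_ann = 2.694e6 N − 3.249e5 N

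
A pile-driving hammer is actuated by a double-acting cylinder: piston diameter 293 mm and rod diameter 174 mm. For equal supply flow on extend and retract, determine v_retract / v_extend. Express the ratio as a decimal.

Cap-side area A_cap = π/4 × (293 mm)² = 67430 mm^2
Rod-side annular area A_ann = π/4 × (293² − 174²) = 43650 mm^2
For equal Q, v ∝ 1/A, so v_ret/v_ext = A_cap/A_ann.

v_ret/v_ext ≈ 1.54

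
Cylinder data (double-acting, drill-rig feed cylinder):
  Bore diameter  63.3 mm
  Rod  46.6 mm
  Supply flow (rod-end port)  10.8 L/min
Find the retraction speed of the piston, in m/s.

v ≈ 0.125 m/s

Rod-side annular area A_ann = π/4 × (63.3² − 46.6²) = 1441 mm^2
Flow into the rod-end port fills the annular volume.
v = Q / A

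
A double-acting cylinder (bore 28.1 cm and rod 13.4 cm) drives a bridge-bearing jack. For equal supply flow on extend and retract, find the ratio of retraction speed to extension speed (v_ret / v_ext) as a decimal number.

v_ret/v_ext ≈ 1.29

Cap-side area A_cap = π/4 × (28.1 cm)² = 620.2 cm^2
Rod-side annular area A_ann = π/4 × (28.1² − 13.4²) = 479.1 cm^2
For equal Q, v ∝ 1/A, so v_ret/v_ext = A_cap/A_ann.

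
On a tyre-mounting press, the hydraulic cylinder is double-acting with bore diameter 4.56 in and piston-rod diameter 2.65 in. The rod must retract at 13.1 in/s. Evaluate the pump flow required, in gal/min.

Rod-side annular area A_ann = π/4 × (4.56² − 2.65²) = 10.82 in^2
Q = A × v

Q ≈ 36.8 gal/min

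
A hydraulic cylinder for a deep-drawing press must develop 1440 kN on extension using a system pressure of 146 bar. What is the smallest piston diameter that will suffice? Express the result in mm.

D ≈ 354 mm

Extension force acts on the full piston face: F = P × (π/4)D².
D = √(4F / (πP)) = √(4 × 1440 kN / (π × 146 bar))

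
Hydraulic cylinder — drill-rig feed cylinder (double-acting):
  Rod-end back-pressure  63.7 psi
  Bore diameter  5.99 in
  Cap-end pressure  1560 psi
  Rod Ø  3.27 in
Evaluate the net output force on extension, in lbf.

F ≈ 42700 lbf

Cap-side area A_cap = π/4 × (5.99 in)² = 28.18 in^2
Rod-side annular area A_ann = π/4 × (5.99² − 3.27²) = 19.78 in^2
Net thrust = P_cap·A_cap − P_rod·A_ann = 43960 lbf − 1260 lbf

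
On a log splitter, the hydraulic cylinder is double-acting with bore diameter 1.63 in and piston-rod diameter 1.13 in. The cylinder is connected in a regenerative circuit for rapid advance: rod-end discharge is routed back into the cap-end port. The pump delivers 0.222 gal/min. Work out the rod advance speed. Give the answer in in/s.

v ≈ 0.852 in/s

In regeneration the rod-end outflow joins the pump flow into the cap end, so the net volume the pump must supply per unit advance equals the rod cross-section area.
Rod cross-section A_rod = π/4 × (1.13 in)² = 1.003 in^2
v = Q_pump / A_rod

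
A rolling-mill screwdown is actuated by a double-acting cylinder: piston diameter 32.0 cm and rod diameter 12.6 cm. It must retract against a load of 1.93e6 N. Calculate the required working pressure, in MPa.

P ≈ 28.4 MPa

Rod-side annular area A_ann = π/4 × (32.0² − 12.6²) = 679.6 cm^2
Retraction: pressure acts on the annular area.
P = F / A = 1.93e6 N / A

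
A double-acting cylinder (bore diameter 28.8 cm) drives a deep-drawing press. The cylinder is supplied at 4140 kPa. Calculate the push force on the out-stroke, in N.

Cap-side area A_cap = π/4 × (28.8 cm)² = 651.4 cm^2
F = P × A_cap = 4140 kPa × A_cap

F ≈ 2.70e5 N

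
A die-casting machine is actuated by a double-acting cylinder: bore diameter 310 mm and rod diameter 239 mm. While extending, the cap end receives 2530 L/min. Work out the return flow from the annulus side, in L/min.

Q_out ≈ 1030 L/min

Cap-side area A_cap = π/4 × (310 mm)² = 75480 mm^2
Rod-side annular area A_ann = π/4 × (310² − 239²) = 30610 mm^2
Piston speed v = Q_in/A_cap; rod-end outflow Q_out = v × A_ann = Q_in × A_ann/A_cap.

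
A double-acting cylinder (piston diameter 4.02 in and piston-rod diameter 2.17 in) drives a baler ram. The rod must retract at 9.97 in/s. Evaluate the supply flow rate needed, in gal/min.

Rod-side annular area A_ann = π/4 × (4.02² − 2.17²) = 8.994 in^2
Q = A × v

Q ≈ 23.3 gal/min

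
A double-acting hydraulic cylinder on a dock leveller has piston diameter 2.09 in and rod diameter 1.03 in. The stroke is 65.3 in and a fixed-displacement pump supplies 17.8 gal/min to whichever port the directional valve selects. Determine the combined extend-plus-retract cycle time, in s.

t ≈ 5.74 s

Cap-side area A_cap = π/4 × (2.09 in)² = 3.431 in^2
Rod-side annular area A_ann = π/4 × (2.09² − 1.03²) = 2.597 in^2
t_ext = A_cap·L/Q = 3.269 s
t_ret = A_ann·L/Q = 2.475 s
t_cycle = t_ext + t_ret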